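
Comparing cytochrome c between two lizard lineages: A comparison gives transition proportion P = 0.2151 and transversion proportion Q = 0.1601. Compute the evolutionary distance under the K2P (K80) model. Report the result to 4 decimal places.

Under the Kimura two-parameter model, d = −½ ln(1 − 2P − Q) − ¼ ln(1 − 2Q).
1 − 2P − Q = 0.4097, giving −½ ln(0.4097) = 0.446165.
1 − 2Q = 0.6798, giving −¼ ln(0.6798) = 0.096489.
d = 0.446165 + 0.096489 = 0.542654.

0.5427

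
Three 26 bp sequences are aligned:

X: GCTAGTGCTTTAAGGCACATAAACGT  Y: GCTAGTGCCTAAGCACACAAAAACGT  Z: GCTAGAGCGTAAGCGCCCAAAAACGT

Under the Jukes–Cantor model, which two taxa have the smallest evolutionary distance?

Y and Z

X–Y: 6/26 differ, p = 0.231, d = 0.276.
X–Z: 7/26 differ, p = 0.269, d = 0.334.
Y–Z: 4/26 differ, p = 0.154, d = 0.172.
The smallest distance is between Y and Z.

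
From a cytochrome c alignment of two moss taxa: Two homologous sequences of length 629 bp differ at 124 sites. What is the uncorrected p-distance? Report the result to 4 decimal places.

p = 124/629 = 0.197138… ≈ 0.1971 (to 4 d.p.).

0.1971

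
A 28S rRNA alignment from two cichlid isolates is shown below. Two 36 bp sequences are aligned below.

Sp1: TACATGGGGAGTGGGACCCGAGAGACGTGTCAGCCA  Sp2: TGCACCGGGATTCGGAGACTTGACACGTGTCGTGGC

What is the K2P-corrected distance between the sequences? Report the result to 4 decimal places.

0.6212

Of 36 sites, 3 differences are transitions and 12 are transversions, so P = 3/36 ≈ 0.083333 and Q = 12/36 ≈ 0.333333.
Under the Kimura two-parameter model, d = −½ ln(1 − 2P − Q) − ¼ ln(1 − 2Q).
1 − 2P − Q = 0.500001, giving −½ ln(0.500001) = 0.346573.
1 − 2Q = 0.333334, giving −¼ ln(0.333334) = 0.274653.
d = 0.346573 + 0.274653 = 0.621226.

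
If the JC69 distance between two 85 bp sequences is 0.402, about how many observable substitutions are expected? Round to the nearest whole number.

26

Invert JC69: p = (3/4)(1 − e^(−4d/3)) = 0.75 × (1 − e^(-0.536)) = 0.75 × (1 − 0.585084) = 0.311187.
Expected differing sites = pL ≈ 0.311187 × 85 = 26.450895 ≈ 26.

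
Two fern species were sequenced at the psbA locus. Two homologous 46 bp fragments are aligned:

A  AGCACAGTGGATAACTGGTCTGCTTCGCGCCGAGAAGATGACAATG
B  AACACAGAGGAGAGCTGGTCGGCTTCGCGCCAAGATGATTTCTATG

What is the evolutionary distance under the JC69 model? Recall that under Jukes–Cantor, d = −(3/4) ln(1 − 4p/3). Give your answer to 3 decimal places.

The sequences differ at 10 of 46 sites (2, 8, 12, 14, 21, 32, 36, 40, 41, 43), so p = 10/46 ≈ 0.217391.
d = −(3/4) ln(1 − 4p/3) = −0.75 ln(1 − 0.289855) = −0.75 ln(0.710145)
  = −0.75 × (-0.342286) = 0.256715 substitutions/site.

0.257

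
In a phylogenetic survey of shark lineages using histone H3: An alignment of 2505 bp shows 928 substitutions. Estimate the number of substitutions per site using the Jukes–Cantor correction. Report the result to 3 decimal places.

p = 928/2505 ≈ 0.370459.
d = −(3/4) ln(1 − 4p/3) = −0.75 ln(1 − 0.493945) = −0.75 ln(0.506055)
  = −0.75 × (-0.681110) = 0.510833 substitutions/site.

0.511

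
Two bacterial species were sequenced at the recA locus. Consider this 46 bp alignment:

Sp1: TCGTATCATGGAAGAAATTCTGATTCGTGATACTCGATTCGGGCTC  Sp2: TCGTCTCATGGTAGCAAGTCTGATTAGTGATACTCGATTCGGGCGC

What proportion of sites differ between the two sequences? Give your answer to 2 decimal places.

The sequences differ at 6 of 46 positions (sites 5, 12, 15, 18, 26, 45).
p = 6/46 = 0.130434… ≈ 0.13 (to 2 d.p.).

0.13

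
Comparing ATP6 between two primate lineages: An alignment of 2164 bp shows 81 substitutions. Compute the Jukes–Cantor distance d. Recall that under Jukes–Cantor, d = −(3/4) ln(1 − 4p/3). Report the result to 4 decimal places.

0.0384

p = 81/2164 ≈ 0.037431.
d = −(3/4) ln(1 − 4p/3) = −0.75 ln(1 − 0.049908) = −0.75 ln(0.950092)
  = −0.75 × (-0.051196) = 0.038397 substitutions/site.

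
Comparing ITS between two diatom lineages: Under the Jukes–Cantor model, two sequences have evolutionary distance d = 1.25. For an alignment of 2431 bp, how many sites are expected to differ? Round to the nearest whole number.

1479

Invert JC69: p = (3/4)(1 − e^(−4d/3)) = 0.75 × (1 − e^(-1.666667)) = 0.75 × (1 − 0.188876) = 0.608343.
Expected differing sites = pL ≈ 0.608343 × 2431 = 1478.881833 ≈ 1479.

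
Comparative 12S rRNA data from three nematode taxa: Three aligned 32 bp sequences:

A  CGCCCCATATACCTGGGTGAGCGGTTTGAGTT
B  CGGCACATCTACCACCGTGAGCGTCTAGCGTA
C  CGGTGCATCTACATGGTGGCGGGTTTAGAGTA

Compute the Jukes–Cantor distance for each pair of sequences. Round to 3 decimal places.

d(A,B) = 0.460, d(A,C) = 0.520, d(B,C) = 0.520

A–B: 11/32 sites differ → p = 0.34375, d = −0.75 ln(1 − 0.458333) = 0.459828 ≈ 0.460.
A–C: 12/32 sites differ → p = 0.375, d = −0.75 ln(1 − 0.5) = 0.519860 ≈ 0.520.
B–C: 12/32 sites differ → p = 0.375, d = −0.75 ln(1 − 0.5) = 0.519860 ≈ 0.520.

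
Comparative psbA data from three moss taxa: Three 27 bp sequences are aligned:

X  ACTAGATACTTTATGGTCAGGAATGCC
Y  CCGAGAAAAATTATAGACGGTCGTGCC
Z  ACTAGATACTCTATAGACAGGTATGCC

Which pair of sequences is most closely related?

X and Z

X–Y: 11/27 differ, p = 0.407, d = 0.588.
X–Z: 4/27 differ, p = 0.148, d = 0.165.
Y–Z: 10/27 differ, p = 0.370, d = 0.511.
The smallest distance is between X and Z.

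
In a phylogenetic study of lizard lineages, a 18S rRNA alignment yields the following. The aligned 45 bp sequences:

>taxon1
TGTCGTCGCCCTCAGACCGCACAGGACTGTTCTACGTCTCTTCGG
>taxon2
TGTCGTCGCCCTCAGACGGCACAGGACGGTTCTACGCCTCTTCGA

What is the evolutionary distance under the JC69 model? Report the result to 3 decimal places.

The sequences differ at 4 of 45 sites (18, 28, 37, 45), so p = 4/45 ≈ 0.088889.
d = −(3/4) ln(1 − 4p/3) = −0.75 ln(1 − 0.118519) = −0.75 ln(0.881481)
  = −0.75 × (-0.126152) = 0.094614 substitutions/site.

0.095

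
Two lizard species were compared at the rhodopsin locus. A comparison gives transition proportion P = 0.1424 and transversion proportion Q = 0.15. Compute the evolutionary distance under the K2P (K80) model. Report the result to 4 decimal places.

Under the Kimura two-parameter model, d = −½ ln(1 − 2P − Q) − ¼ ln(1 − 2Q).
1 − 2P − Q = 0.5652, giving −½ ln(0.5652) = 0.285288.
1 − 2Q = 0.7, giving −¼ ln(0.7) = 0.089169.
d = 0.285288 + 0.089169 = 0.374457.

0.3745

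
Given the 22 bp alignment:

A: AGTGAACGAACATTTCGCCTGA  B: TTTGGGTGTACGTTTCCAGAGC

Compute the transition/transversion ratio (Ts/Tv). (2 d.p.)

Transitions are A↔G and C↔T; transversions are all other mismatches.
Transitions: 4. Transversions: 8.
R = 4/8 = 0.50.

0.50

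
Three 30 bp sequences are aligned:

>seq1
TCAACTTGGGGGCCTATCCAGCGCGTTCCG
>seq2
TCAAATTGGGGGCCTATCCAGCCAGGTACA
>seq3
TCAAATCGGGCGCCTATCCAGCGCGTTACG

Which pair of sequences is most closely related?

seq1 and seq3

seq1–seq2: 6/30 differ, p = 0.200, d = 0.233.
seq1–seq3: 4/30 differ, p = 0.133, d = 0.147.
seq2–seq3: 6/30 differ, p = 0.200, d = 0.233.
The smallest distance is between seq1 and seq3.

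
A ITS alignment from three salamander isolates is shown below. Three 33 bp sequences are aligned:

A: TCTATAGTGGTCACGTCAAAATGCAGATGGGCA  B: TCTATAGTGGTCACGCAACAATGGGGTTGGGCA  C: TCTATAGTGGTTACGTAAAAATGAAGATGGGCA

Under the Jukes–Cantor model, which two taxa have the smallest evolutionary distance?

A–B: 6/33 differ, p = 0.182, d = 0.208.
A–C: 3/33 differ, p = 0.091, d = 0.097.
B–C: 6/33 differ, p = 0.182, d = 0.208.
The smallest distance is between A and C.

A and C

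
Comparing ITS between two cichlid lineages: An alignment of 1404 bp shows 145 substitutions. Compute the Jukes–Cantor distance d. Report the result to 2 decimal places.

p = 145/1404 ≈ 0.103276.
d = −(3/4) ln(1 − 4p/3) = −0.75 ln(1 − 0.137701) = −0.75 ln(0.862299)
  = −0.75 × (-0.148153) = 0.111115 substitutions/site.

0.11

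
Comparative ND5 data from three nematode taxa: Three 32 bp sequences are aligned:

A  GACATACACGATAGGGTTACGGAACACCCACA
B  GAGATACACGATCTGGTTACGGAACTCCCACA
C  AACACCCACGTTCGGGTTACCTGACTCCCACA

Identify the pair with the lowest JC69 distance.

A and B

A–B: 4/32 differ, p = 0.125, d = 0.137.
A–C: 9/32 differ, p = 0.281, d = 0.353.
B–C: 9/32 differ, p = 0.281, d = 0.353.
The smallest distance is between A and B.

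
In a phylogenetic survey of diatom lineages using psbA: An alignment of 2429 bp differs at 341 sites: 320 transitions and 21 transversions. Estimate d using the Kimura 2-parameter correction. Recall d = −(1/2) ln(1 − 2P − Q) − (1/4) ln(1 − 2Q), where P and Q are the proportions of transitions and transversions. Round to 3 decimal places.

0.163

P = 320/2429 ≈ 0.131741 and Q = 21/2429 ≈ 0.008646.
Under the Kimura two-parameter model, d = −½ ln(1 − 2P − Q) − ¼ ln(1 − 2Q).
1 − 2P − Q = 0.727872, giving −½ ln(0.727872) = 0.158815.
1 − 2Q = 0.982708, giving −¼ ln(0.982708) = 0.004361.
d = 0.158815 + 0.004361 = 0.163176.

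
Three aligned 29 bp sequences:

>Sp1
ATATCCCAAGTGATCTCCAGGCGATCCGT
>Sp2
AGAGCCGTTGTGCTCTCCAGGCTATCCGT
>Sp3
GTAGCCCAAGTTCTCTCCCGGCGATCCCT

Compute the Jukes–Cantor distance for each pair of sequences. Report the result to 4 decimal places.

Sp1–Sp2: 7/29 sites differ → p ≈ 0.241379, d = −0.75 ln(1 − 0.321839) = 0.291278 ≈ 0.2913.
Sp1–Sp3: 6/29 sites differ → p ≈ 0.206897, d = −0.75 ln(1 − 0.275863) = 0.242081 ≈ 0.2421.
Sp2–Sp3: 9/29 sites differ → p ≈ 0.310345, d = −0.75 ln(1 − 0.413793) = 0.400562 ≈ 0.4006.

d(Sp1,Sp2) = 0.2913, d(Sp1,Sp3) = 0.2421, d(Sp2,Sp3) = 0.4006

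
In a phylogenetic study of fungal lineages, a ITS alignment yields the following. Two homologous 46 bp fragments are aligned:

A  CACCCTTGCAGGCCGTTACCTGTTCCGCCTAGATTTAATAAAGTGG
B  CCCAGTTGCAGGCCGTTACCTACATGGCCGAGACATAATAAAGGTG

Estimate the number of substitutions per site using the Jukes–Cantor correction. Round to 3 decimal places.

0.355

The sequences differ at 13 of 46 sites, so p = 13/46 ≈ 0.282609.
d = −(3/4) ln(1 − 4p/3) = −0.75 ln(1 − 0.376812) = −0.75 ln(0.623188)
  = −0.75 × (-0.472907) = 0.354680 substitutions/site.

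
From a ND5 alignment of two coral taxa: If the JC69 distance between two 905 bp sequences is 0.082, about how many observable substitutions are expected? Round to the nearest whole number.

Invert JC69: p = (3/4)(1 − e^(−4d/3)) = 0.75 × (1 − e^(-0.109333)) = 0.75 × (1 − 0.896432) = 0.077676.
Expected differing sites = pL ≈ 0.077676 × 905 = 70.29678 ≈ 70.

70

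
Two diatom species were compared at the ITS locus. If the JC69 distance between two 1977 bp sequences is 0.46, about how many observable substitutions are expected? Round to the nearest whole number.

Invert JC69: p = (3/4)(1 − e^(−4d/3)) = 0.75 × (1 − e^(-0.613333)) = 0.75 × (1 − 0.541543) = 0.343843.
Expected differing sites = pL ≈ 0.343843 × 1977 = 679.777611 ≈ 680.

680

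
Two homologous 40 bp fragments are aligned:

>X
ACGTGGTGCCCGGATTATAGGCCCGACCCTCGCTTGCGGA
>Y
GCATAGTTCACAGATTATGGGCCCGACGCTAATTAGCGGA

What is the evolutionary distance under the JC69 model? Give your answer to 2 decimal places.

The sequences differ at 12 of 40 sites, so p = 12/40 = 0.3.
d = −(3/4) ln(1 − 4p/3) = −0.75 ln(1 − 0.4) = −0.75 ln(0.6)
  = −0.75 × (-0.510826) = 0.383120 substitutions/site.

0.38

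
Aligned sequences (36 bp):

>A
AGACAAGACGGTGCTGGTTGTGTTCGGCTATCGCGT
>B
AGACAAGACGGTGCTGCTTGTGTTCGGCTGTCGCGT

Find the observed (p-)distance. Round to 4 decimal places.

0.0556

The sequences differ at 2 of 36 positions (sites 17, 30).
p = 2/36 = 0.055555… ≈ 0.0556 (to 4 d.p.).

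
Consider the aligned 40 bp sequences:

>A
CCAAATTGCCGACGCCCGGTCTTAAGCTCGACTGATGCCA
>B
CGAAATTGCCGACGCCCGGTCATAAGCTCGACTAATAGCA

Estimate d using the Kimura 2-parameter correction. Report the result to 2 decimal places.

0.14

Of 40 sites, 2 differences are transitions and 3 are transversions, so P = 2/40 = 0.05 and Q = 3/40 = 0.075.
Under the Kimura two-parameter model, d = −½ ln(1 − 2P − Q) − ¼ ln(1 − 2Q).
1 − 2P − Q = 0.825, giving −½ ln(0.825) = 0.096186.
1 − 2Q = 0.85, giving −¼ ln(0.85) = 0.040630.
d = 0.096186 + 0.040630 = 0.136816.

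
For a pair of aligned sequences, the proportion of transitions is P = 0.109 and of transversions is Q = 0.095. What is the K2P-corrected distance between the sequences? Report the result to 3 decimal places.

Under the Kimura two-parameter model, d = −½ ln(1 − 2P − Q) − ¼ ln(1 − 2Q).
1 − 2P − Q = 0.687, giving −½ ln(0.687) = 0.187710.
1 − 2Q = 0.81, giving −¼ ln(0.81) = 0.052680.
d = 0.187710 + 0.052680 = 0.240390.

0.240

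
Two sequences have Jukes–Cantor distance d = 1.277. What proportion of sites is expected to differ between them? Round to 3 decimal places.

0.613

p = (3/4)(1 − e^(−4d/3)) = 0.75 × (1 − e^(-1.702667)) = 0.75 × (1 − 0.182197) = 0.613352.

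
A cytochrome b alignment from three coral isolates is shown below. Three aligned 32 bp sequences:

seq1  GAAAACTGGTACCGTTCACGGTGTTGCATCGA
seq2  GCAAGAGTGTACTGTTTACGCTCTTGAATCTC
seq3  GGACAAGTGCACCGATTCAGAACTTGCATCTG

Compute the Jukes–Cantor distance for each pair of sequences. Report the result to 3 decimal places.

d(seq1,seq2) = 0.520, d(seq1,seq3) = 0.736, d(seq2,seq3) = 0.520

seq1–seq2: 12/32 sites differ → p = 0.375, d = −0.75 ln(1 − 0.5) = 0.519860 ≈ 0.520.
seq1–seq3: 15/32 sites differ → p = 0.46875, d = −0.75 ln(1 − 0.625) = 0.735622 ≈ 0.736.
seq2–seq3: 12/32 sites differ → p = 0.375, d = −0.75 ln(1 − 0.5) = 0.519860 ≈ 0.520.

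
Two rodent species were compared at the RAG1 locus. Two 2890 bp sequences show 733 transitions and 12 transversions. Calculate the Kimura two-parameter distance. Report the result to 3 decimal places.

0.360

P = 733/2890 ≈ 0.253633 and Q = 12/2890 ≈ 0.004152.
Under the Kimura two-parameter model, d = −½ ln(1 − 2P − Q) − ¼ ln(1 − 2Q).
1 − 2P − Q = 0.488582, giving −½ ln(0.488582) = 0.358124.
1 − 2Q = 0.991696, giving −¼ ln(0.991696) = 0.002085.
d = 0.358124 + 0.002085 = 0.360209.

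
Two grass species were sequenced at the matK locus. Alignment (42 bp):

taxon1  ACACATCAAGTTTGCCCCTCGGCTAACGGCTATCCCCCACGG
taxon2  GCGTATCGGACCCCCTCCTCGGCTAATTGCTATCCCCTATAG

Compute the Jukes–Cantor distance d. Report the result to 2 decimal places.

0.53

The sequences differ at 16 of 42 sites, so p = 16/42 ≈ 0.380952.
d = −(3/4) ln(1 − 4p/3) = −0.75 ln(1 − 0.507936) = −0.75 ln(0.492064)
  = −0.75 × (-0.709146) = 0.531860 substitutions/site.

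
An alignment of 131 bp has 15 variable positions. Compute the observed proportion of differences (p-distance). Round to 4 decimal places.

0.1145

p = 15/131 = 0.114503… ≈ 0.1145 (to 4 d.p.).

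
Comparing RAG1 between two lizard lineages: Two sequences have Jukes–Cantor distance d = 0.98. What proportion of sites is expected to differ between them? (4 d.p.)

0.5470

p = (3/4)(1 − e^(−4d/3)) = 0.75 × (1 − e^(-1.306667)) = 0.75 × (1 − 0.270721) = 0.546959.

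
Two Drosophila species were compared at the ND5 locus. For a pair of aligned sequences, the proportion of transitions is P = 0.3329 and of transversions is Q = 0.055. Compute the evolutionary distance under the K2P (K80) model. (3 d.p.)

Under the Kimura two-parameter model, d = −½ ln(1 − 2P − Q) − ¼ ln(1 − 2Q).
1 − 2P − Q = 0.2792, giving −½ ln(0.2792) = 0.637913.
1 − 2Q = 0.89, giving −¼ ln(0.89) = 0.029133.
d = 0.637913 + 0.029133 = 0.667046.

0.667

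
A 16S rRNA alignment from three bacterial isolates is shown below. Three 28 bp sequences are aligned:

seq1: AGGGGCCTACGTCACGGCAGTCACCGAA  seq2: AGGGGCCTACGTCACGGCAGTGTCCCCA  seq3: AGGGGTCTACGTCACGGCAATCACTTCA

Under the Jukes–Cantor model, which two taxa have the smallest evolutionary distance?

seq1 and seq2

seq1–seq2: 4/28 differ, p = 0.143, d = 0.158.
seq1–seq3: 5/28 differ, p = 0.179, d = 0.204.
seq2–seq3: 6/28 differ, p = 0.214, d = 0.252.
The smallest distance is between seq1 and seq2.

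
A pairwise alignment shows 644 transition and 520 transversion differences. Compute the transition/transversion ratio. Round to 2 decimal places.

1.24

R = 644/520 = 1.238461… ≈ 1.24 (to 2 d.p.).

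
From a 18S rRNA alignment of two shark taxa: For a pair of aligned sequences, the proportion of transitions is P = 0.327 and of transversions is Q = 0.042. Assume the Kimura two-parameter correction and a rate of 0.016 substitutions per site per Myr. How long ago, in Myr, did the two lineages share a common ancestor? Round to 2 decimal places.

Under the Kimura two-parameter model, d = −½ ln(1 − 2P − Q) − ¼ ln(1 − 2Q).
1 − 2P − Q = 0.304, giving −½ ln(0.304) = 0.595364.
1 − 2Q = 0.916, giving −¼ ln(0.916) = 0.021935.
d = 0.595364 + 0.021935 = 0.617299.
Under a molecular clock d = 2μt, so t = d/(2μ) = 0.617299 / (2 × 0.016) = 19.29 Myr.

19.29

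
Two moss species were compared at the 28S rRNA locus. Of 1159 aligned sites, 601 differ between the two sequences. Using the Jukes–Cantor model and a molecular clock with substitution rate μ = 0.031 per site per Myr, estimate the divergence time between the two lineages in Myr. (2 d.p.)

14.22

p = 601/1159 ≈ 0.51855.
d = −(3/4) ln(1 − 4p/3) = −0.75 ln(1 − 0.6914) = −0.75 ln(0.3086)
  = −0.75 × (-1.175709) = 0.881782 substitutions/site.
Under a molecular clock d = 2μt, so t = d/(2μ) = 0.881782 / (2 × 0.031) = 14.22 Myr.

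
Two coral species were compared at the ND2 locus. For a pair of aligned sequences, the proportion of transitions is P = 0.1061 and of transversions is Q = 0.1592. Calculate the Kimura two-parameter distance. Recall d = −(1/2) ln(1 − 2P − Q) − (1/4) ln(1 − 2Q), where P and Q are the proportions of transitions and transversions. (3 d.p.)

0.328

Under the Kimura two-parameter model, d = −½ ln(1 − 2P − Q) − ¼ ln(1 − 2Q).
1 − 2P − Q = 0.6286, giving −½ ln(0.6286) = 0.232130.
1 − 2Q = 0.6816, giving −¼ ln(0.6816) = 0.095828.
d = 0.232130 + 0.095828 = 0.327958.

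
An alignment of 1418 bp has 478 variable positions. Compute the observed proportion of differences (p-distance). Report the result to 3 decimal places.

0.337

p = 478/1418 = 0.337094… ≈ 0.337 (to 3 d.p.).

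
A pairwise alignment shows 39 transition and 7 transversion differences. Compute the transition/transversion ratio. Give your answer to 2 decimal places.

5.57

R = 39/7 = 5.571428… ≈ 5.57 (to 2 d.p.).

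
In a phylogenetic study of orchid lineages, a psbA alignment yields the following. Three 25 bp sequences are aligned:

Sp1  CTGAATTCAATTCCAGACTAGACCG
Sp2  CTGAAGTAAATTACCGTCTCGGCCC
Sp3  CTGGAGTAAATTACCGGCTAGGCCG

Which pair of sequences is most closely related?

Sp1–Sp2: 8/25 differ, p = 0.320, d = 0.417.
Sp1–Sp3: 7/25 differ, p = 0.280, d = 0.351.
Sp2–Sp3: 4/25 differ, p = 0.160, d = 0.180.
The smallest distance is between Sp2 and Sp3.

Sp2 and Sp3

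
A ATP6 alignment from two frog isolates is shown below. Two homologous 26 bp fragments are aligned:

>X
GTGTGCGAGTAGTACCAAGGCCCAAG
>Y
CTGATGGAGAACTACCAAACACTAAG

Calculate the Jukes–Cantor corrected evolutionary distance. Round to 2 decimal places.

0.54

The sequences differ at 10 of 26 sites (1, 4, 5, 6, 10, 12, 19, 20, 21, 23), so p = 10/26 ≈ 0.384615.
d = −(3/4) ln(1 − 4p/3) = −0.75 ln(1 − 0.51282) = −0.75 ln(0.48718)
  = −0.75 × (-0.719122) = 0.539342 substitutions/site.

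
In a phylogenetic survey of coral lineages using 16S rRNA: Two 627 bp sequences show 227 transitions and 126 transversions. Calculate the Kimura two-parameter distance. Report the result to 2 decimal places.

P = 227/627 ≈ 0.362041 and Q = 126/627 ≈ 0.200957.
Under the Kimura two-parameter model, d = −½ ln(1 − 2P − Q) − ¼ ln(1 − 2Q).
1 − 2P − Q = 0.074961, giving −½ ln(0.074961) = 1.295394.
1 − 2Q = 0.598086, giving −¼ ln(0.598086) = 0.128505.
d = 1.295394 + 0.128505 = 1.423899.

1.42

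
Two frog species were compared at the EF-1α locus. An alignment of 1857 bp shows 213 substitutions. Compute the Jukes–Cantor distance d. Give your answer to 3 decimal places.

0.124

p = 213/1857 ≈ 0.114701.
d = −(3/4) ln(1 − 4p/3) = −0.75 ln(1 − 0.152935) = −0.75 ln(0.847065)
  = −0.75 × (-0.165978) = 0.124484 substitutions/site.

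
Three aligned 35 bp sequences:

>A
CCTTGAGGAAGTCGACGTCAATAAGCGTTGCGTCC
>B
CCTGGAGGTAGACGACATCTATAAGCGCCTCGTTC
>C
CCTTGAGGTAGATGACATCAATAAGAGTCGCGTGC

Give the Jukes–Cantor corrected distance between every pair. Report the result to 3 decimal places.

d(A,B) = 0.315, d(A,C) = 0.233, d(B,C) = 0.233

A–B: 9/35 sites differ → p ≈ 0.257143, d = −0.75 ln(1 − 0.342857) = 0.314890 ≈ 0.315.
A–C: 7/35 sites differ → p = 0.2, d = −0.75 ln(1 − 0.266667) = 0.232617 ≈ 0.233.
B–C: 7/35 sites differ → p = 0.2, d = −0.75 ln(1 − 0.266667) = 0.232617 ≈ 0.233.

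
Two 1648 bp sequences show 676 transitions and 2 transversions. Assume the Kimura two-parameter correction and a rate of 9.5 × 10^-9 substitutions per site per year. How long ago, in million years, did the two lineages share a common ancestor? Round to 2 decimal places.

45.39

P = 676/1648 ≈ 0.410194 and Q = 2/1648 ≈ 0.001214.
Under the Kimura two-parameter model, d = −½ ln(1 − 2P − Q) − ¼ ln(1 − 2Q).
1 − 2P − Q = 0.178398, giving −½ ln(0.178398) = 0.861869.
1 − 2Q = 0.997572, giving −¼ ln(0.997572) = 0.000608.
d = 0.861869 + 0.000608 = 0.862477.
Under a molecular clock d = 2μt, so t = d/(2μ) = 0.862477 / (2 × 9.5 × 10^-9) = 45.39 million years.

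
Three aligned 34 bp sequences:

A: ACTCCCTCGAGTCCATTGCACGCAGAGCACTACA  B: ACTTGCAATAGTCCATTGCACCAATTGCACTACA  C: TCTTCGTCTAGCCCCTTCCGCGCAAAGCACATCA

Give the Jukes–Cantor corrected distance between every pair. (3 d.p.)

d(A,B) = 0.326, d(A,C) = 0.423, d(B,C) = 0.665

A–B: 9/34 sites differ → p ≈ 0.264706, d = −0.75 ln(1 − 0.352941) = 0.326488 ≈ 0.326.
A–C: 11/34 sites differ → p ≈ 0.323529, d = −0.75 ln(1 − 0.431372) = 0.423397 ≈ 0.423.
B–C: 15/34 sites differ → p ≈ 0.441176, d = −0.75 ln(1 − 0.588235) = 0.665477 ≈ 0.665.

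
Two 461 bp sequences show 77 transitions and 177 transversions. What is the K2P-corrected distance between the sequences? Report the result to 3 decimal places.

0.998

P = 77/461 ≈ 0.167028 and Q = 177/461 ≈ 0.383948.
Under the Kimura two-parameter model, d = −½ ln(1 − 2P − Q) − ¼ ln(1 − 2Q).
1 − 2P − Q = 0.281996, giving −½ ln(0.281996) = 0.632931.
1 − 2Q = 0.232104, giving −¼ ln(0.232104) = 0.365142.
d = 0.632931 + 0.365142 = 0.998073.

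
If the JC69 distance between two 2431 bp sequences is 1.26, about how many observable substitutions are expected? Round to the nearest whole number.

1483

Invert JC69: p = (3/4)(1 − e^(−4d/3)) = 0.75 × (1 − e^(-1.68)) = 0.75 × (1 − 0.186374) = 0.610220.
Expected differing sites = pL ≈ 0.610220 × 2431 = 1483.44482 ≈ 1483.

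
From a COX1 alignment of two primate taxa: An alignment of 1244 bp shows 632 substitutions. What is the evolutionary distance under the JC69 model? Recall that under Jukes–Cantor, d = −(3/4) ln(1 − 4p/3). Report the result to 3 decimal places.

0.848

p = 632/1244 ≈ 0.508039.
d = −(3/4) ln(1 − 4p/3) = −0.75 ln(1 − 0.677385) = −0.75 ln(0.322615)
  = −0.75 × (-1.131296) = 0.848472 substitutions/site.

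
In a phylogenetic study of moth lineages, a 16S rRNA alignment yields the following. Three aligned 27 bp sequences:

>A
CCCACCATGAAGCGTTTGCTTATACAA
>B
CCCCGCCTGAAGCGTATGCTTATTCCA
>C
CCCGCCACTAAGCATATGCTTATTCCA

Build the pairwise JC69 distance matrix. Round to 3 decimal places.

A–B: 6/27 sites differ → p ≈ 0.222222, d = −0.75 ln(1 − 0.296296) = 0.263548 ≈ 0.264.
A–C: 7/27 sites differ → p ≈ 0.259259, d = −0.75 ln(1 − 0.345679) = 0.318118 ≈ 0.318.
B–C: 6/27 sites differ → p ≈ 0.222222, d = −0.75 ln(1 − 0.296296) = 0.263548 ≈ 0.264.

d(A,B) = 0.264, d(A,C) = 0.318, d(B,C) = 0.264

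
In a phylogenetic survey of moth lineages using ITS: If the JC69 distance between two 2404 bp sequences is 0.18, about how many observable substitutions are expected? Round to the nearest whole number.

385

Invert JC69: p = (3/4)(1 − e^(−4d/3)) = 0.75 × (1 − e^(-0.24)) = 0.75 × (1 − 0.786628) = 0.160029.
Expected differing sites = pL ≈ 0.160029 × 2404 = 384.709716 ≈ 385.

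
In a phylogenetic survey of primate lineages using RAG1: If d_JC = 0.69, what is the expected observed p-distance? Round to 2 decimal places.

p = (3/4)(1 − e^(−4d/3)) = 0.75 × (1 − e^(-0.92)) = 0.75 × (1 − 0.398519) = 0.451111.

0.45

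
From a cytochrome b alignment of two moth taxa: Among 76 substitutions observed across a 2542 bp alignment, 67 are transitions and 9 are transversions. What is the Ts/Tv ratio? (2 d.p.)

7.44

R = 67/9 = 7.444444… ≈ 7.44 (to 2 d.p.).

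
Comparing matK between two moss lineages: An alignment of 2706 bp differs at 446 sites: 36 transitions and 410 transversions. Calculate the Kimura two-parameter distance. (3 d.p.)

P = 36/2706 ≈ 0.013304 and Q = 410/2706 ≈ 0.151515.
Under the Kimura two-parameter model, d = −½ ln(1 − 2P − Q) − ¼ ln(1 − 2Q).
1 − 2P − Q = 0.821877, giving −½ ln(0.821877) = 0.098082.
1 − 2Q = 0.69697, giving −¼ ln(0.69697) = 0.090253.
d = 0.098082 + 0.090253 = 0.188335.

0.188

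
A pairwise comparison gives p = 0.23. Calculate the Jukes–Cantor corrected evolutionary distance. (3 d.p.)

d = −(3/4) ln(1 − 4p/3) = −0.75 ln(1 − 0.306667) = −0.75 ln(0.693333)
  = −0.75 × (-0.366245) = 0.274684 substitutions/site.

0.275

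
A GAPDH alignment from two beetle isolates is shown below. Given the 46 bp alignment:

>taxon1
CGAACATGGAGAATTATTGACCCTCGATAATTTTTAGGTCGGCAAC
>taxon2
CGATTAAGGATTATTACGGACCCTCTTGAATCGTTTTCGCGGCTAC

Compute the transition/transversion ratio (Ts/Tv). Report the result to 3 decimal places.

Transitions are A↔G and C↔T; transversions are all other mismatches.
Transitions: 3. Transversions: 14.
R = 3/14 = 0.214285… ≈ 0.214 (to 3 d.p.).

0.214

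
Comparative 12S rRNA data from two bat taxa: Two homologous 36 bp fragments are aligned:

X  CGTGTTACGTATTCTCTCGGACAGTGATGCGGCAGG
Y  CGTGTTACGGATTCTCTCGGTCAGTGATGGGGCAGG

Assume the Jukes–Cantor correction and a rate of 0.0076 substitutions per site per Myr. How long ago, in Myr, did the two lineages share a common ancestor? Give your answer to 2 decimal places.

The sequences differ at 3 of 36 sites (10, 21, 30), so p = 3/36 ≈ 0.083333.
d = −(3/4) ln(1 − 4p/3) = −0.75 ln(1 − 0.111111) = −0.75 ln(0.888889)
  = −0.75 × (-0.117783) = 0.088337 substitutions/site.
Under a molecular clock d = 2μt, so t = d/(2μ) = 0.088337 / (2 × 0.0076) = 5.81 Myr.

5.81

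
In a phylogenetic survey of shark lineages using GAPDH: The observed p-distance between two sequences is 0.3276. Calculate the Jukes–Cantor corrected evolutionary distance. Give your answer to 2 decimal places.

d = −(3/4) ln(1 − 4p/3) = −0.75 ln(1 − 0.4368) = −0.75 ln(0.5632)
  = −0.75 × (-0.574120) = 0.430590 substitutions/site.

0.43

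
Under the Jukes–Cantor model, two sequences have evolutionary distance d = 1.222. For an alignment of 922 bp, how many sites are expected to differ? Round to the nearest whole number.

556

Invert JC69: p = (3/4)(1 − e^(−4d/3)) = 0.75 × (1 − e^(-1.629333)) = 0.75 × (1 − 0.196060) = 0.602955.
Expected differing sites = pL ≈ 0.602955 × 922 = 555.92451 ≈ 556.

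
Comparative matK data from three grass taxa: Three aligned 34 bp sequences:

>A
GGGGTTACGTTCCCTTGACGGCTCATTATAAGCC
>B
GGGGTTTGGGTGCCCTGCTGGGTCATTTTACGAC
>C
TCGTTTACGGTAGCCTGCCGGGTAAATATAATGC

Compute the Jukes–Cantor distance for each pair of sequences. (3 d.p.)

d(A,B) = 0.423, d(A,C) = 0.535, d(B,C) = 0.597

A–B: 11/34 sites differ → p ≈ 0.323529, d = −0.75 ln(1 − 0.431372) = 0.423397 ≈ 0.423.
A–C: 13/34 sites differ → p ≈ 0.382353, d = −0.75 ln(1 − 0.509804) = 0.534712 ≈ 0.535.
B–C: 14/34 sites differ → p ≈ 0.411765, d = −0.75 ln(1 − 0.54902) = 0.597249 ≈ 0.597.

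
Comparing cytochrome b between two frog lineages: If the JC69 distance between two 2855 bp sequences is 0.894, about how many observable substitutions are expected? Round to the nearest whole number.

1491

Invert JC69: p = (3/4)(1 − e^(−4d/3)) = 0.75 × (1 − e^(-1.192)) = 0.75 × (1 − 0.303613) = 0.522290.
Expected differing sites = pL ≈ 0.522290 × 2855 = 1491.13795 ≈ 1491.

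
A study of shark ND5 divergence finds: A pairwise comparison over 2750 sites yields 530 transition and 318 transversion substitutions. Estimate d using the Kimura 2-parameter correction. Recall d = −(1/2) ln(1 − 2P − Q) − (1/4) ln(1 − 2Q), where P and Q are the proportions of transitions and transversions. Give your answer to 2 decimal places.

P = 530/2750 ≈ 0.192727 and Q = 318/2750 ≈ 0.115636.
Under the Kimura two-parameter model, d = −½ ln(1 − 2P − Q) − ¼ ln(1 − 2Q).
1 − 2P − Q = 0.49891, giving −½ ln(0.49891) = 0.347665.
1 − 2Q = 0.768728, giving −¼ ln(0.768728) = 0.065755.
d = 0.347665 + 0.065755 = 0.413420.

0.41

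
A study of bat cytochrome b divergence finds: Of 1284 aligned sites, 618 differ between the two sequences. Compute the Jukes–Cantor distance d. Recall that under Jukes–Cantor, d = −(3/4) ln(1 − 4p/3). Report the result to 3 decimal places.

p = 618/1284 ≈ 0.481308.
d = −(3/4) ln(1 − 4p/3) = −0.75 ln(1 − 0.641744) = −0.75 ln(0.358256)
  = −0.75 × (-1.026507) = 0.769880 substitutions/site.

0.770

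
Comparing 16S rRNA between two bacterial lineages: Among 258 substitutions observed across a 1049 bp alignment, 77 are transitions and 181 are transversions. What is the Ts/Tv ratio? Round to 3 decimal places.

R = 77/181 = 0.425414… ≈ 0.425 (to 3 d.p.).

0.425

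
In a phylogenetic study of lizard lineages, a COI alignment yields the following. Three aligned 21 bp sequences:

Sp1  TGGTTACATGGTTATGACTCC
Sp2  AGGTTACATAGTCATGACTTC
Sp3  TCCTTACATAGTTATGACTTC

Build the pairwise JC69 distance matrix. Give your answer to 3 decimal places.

Sp1–Sp2: 4/21 sites differ → p ≈ 0.190476, d = −0.75 ln(1 − 0.253968) = 0.219740 ≈ 0.220.
Sp1–Sp3: 4/21 sites differ → p ≈ 0.190476, d = −0.75 ln(1 − 0.253968) = 0.219740 ≈ 0.220.
Sp2–Sp3: 4/21 sites differ → p ≈ 0.190476, d = −0.75 ln(1 − 0.253968) = 0.219740 ≈ 0.220.

d(Sp1,Sp2) = 0.220, d(Sp1,Sp3) = 0.220, d(Sp2,Sp3) = 0.220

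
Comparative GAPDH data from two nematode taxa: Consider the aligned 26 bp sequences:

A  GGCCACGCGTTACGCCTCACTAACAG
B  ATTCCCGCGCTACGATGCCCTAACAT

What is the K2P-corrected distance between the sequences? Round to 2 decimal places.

0.54

Of 26 sites, 4 differences are transitions and 6 are transversions, so P = 4/26 ≈ 0.153846 and Q = 6/26 ≈ 0.230769.
Under the Kimura two-parameter model, d = −½ ln(1 − 2P − Q) − ¼ ln(1 − 2Q).
1 − 2P − Q = 0.461539, giving −½ ln(0.461539) = 0.386594.
1 − 2Q = 0.538462, giving −¼ ln(0.538462) = 0.154760.
d = 0.386594 + 0.154760 = 0.541354.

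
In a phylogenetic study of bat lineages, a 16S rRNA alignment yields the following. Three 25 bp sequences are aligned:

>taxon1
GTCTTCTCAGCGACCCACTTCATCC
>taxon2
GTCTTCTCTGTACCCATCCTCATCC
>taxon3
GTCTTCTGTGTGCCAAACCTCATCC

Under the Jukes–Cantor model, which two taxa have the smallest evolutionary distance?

taxon1–taxon2: 7/25 differ, p = 0.280, d = 0.351.
taxon1–taxon3: 7/25 differ, p = 0.280, d = 0.351.
taxon2–taxon3: 4/25 differ, p = 0.160, d = 0.180.
The smallest distance is between taxon2 and taxon3.

taxon2 and taxon3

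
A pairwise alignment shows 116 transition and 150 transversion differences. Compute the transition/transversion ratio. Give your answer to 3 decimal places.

R = 116/150 = 0.773333… ≈ 0.773 (to 3 d.p.).

0.773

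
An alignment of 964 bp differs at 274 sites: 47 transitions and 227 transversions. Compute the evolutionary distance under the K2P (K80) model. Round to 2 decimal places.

0.36

P = 47/964 ≈ 0.048755 and Q = 227/964 ≈ 0.235477.
Under the Kimura two-parameter model, d = −½ ln(1 − 2P − Q) − ¼ ln(1 − 2Q).
1 − 2P − Q = 0.667013, giving −½ ln(0.667013) = 0.202473.
1 − 2Q = 0.529046, giving −¼ ln(0.529046) = 0.159170.
d = 0.202473 + 0.159170 = 0.361643.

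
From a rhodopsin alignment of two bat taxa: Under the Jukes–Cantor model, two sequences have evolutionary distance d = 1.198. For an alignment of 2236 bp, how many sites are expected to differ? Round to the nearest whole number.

Invert JC69: p = (3/4)(1 − e^(−4d/3)) = 0.75 × (1 − e^(-1.597333)) = 0.75 × (1 − 0.202436) = 0.598173.
Expected differing sites = pL ≈ 0.598173 × 2236 = 1337.514828 ≈ 1338.

1338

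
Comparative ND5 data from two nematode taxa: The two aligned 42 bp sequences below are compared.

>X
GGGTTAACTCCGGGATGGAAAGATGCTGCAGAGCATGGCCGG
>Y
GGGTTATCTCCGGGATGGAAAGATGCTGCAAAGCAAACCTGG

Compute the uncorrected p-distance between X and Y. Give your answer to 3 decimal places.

The sequences differ at 6 of 42 positions (sites 7, 31, 36, 37, 38, 40).
p = 6/42 = 0.142857… ≈ 0.143 (to 3 d.p.).

0.143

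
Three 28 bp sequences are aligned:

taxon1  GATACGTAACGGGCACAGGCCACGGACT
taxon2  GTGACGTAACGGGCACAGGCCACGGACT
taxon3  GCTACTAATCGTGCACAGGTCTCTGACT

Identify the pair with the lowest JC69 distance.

taxon1 and taxon2

taxon1–taxon2: 2/28 differ, p = 0.071, d = 0.075.
taxon1–taxon3: 8/28 differ, p = 0.286, d = 0.360.
taxon2–taxon3: 9/28 differ, p = 0.321, d = 0.420.
The smallest distance is between taxon1 and taxon2.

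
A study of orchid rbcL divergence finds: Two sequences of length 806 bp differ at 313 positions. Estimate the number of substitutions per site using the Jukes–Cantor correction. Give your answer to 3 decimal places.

0.547

p = 313/806 ≈ 0.388337.
d = −(3/4) ln(1 − 4p/3) = −0.75 ln(1 − 0.517783) = −0.75 ln(0.482217)
  = −0.75 × (-0.729361) = 0.547021 substitutions/site.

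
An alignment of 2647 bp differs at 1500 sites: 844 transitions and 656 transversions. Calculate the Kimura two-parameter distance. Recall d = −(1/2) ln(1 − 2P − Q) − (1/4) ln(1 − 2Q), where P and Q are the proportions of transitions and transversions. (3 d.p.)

1.255

P = 844/2647 ≈ 0.318852 and Q = 656/2647 ≈ 0.247828.
Under the Kimura two-parameter model, d = −½ ln(1 − 2P − Q) − ¼ ln(1 − 2Q).
1 − 2P − Q = 0.114468, giving −½ ln(0.114468) = 1.083730.
1 − 2Q = 0.504344, giving −¼ ln(0.504344) = 0.171124.
d = 1.083730 + 0.171124 = 1.254854.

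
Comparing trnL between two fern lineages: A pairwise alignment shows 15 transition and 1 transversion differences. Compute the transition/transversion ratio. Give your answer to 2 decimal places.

R = 15/1 = 15.00.

15.00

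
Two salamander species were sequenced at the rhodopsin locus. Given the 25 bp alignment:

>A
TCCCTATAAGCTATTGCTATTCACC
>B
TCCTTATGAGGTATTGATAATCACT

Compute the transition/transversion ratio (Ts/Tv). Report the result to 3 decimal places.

Transitions are A↔G and C↔T; transversions are all other mismatches.
Transitions: 3. Transversions: 3.
R = 3/3 = 1.000.

1.000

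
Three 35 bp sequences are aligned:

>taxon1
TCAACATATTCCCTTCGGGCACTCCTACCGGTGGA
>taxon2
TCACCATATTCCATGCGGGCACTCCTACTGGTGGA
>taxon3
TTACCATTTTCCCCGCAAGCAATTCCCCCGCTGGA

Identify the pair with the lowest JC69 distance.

taxon1–taxon2: 4/35 differ, p = 0.114, d = 0.124.
taxon1–taxon3: 12/35 differ, p = 0.343, d = 0.458.
taxon2–taxon3: 12/35 differ, p = 0.343, d = 0.458.
The smallest distance is between taxon1 and taxon2.

taxon1 and taxon2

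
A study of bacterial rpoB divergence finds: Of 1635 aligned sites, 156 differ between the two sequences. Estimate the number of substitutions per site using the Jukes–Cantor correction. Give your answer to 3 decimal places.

p = 156/1635 ≈ 0.095413.
d = −(3/4) ln(1 − 4p/3) = −0.75 ln(1 − 0.127217) = −0.75 ln(0.872783)
  = −0.75 × (-0.136068) = 0.102051 substitutions/site.

0.102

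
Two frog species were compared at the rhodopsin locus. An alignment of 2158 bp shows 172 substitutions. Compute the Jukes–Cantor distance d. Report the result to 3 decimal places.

0.084

p = 172/2158 ≈ 0.079703.
d = −(3/4) ln(1 − 4p/3) = −0.75 ln(1 − 0.106271) = −0.75 ln(0.893729)
  = −0.75 × (-0.112353) = 0.084265 substitutions/site.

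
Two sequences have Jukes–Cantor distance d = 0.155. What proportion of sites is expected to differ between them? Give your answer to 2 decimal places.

p = (3/4)(1 − e^(−4d/3)) = 0.75 × (1 − e^(-0.206667)) = 0.75 × (1 − 0.813290) = 0.140033.

0.14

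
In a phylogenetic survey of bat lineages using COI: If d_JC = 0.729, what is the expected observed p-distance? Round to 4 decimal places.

p = (3/4)(1 − e^(−4d/3)) = 0.75 × (1 − e^(-0.972)) = 0.75 × (1 − 0.378326) = 0.466256.

0.4663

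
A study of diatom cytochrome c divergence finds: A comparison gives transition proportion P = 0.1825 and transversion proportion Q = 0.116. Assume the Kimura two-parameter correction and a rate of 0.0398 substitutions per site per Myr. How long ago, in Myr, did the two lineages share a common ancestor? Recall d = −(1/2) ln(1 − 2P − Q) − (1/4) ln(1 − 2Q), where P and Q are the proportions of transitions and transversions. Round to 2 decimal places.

4.95

Under the Kimura two-parameter model, d = −½ ln(1 − 2P − Q) − ¼ ln(1 − 2Q).
1 − 2P − Q = 0.519, giving −½ ln(0.519) = 0.327926.
1 − 2Q = 0.768, giving −¼ ln(0.768) = 0.065991.
d = 0.327926 + 0.065991 = 0.393917.
Under a molecular clock d = 2μt, so t = d/(2μ) = 0.393917 / (2 × 0.0398) = 4.95 Myr.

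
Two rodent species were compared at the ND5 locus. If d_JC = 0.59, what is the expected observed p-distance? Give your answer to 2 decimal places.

0.41

p = (3/4)(1 − e^(−4d/3)) = 0.75 × (1 − e^(-0.786667)) = 0.75 × (1 − 0.455360) = 0.408480.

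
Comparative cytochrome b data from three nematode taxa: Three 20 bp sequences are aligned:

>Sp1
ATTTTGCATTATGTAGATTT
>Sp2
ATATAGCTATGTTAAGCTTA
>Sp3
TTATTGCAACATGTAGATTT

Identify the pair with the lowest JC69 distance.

Sp1 and Sp3

Sp1–Sp2: 9/20 differ, p = 0.450, d = 0.687.
Sp1–Sp3: 4/20 differ, p = 0.200, d = 0.233.
Sp2–Sp3: 9/20 differ, p = 0.450, d = 0.687.
The smallest distance is between Sp1 and Sp3.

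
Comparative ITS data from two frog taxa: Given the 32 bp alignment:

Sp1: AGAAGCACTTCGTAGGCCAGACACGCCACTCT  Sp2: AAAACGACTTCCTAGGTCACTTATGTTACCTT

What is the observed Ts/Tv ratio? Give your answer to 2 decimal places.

Transitions are A↔G and C↔T; transversions are all other mismatches.
Transitions: 8. Transversions: 5.
R = 8/5 = 1.60.

1.60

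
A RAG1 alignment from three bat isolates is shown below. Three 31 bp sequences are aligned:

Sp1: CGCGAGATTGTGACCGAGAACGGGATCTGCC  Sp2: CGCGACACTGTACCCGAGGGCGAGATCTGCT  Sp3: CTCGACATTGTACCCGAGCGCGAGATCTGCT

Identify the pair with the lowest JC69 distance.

Sp1–Sp2: 8/31 differ, p = 0.258, d = 0.316.
Sp1–Sp3: 8/31 differ, p = 0.258, d = 0.316.
Sp2–Sp3: 3/31 differ, p = 0.097, d = 0.104.
The smallest distance is between Sp2 and Sp3.

Sp2 and Sp3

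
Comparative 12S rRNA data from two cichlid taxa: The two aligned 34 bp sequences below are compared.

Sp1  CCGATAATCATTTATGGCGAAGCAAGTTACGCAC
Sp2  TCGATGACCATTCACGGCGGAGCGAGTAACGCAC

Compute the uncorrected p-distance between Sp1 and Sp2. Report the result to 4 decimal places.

0.2353

The sequences differ at 8 of 34 positions (sites 1, 6, 8, 13, 15, 20, 24, 28).
p = 8/34 = 0.235294… ≈ 0.2353 (to 4 d.p.).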